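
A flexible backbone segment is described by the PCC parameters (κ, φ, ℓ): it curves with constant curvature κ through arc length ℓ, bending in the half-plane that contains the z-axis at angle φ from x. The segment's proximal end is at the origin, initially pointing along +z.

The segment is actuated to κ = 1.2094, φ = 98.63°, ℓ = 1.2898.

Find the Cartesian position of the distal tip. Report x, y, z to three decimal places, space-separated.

-0.123 0.809 0.827

θ = κ·ℓ = 1.2094 × 1.2898 = 1.55988 rad
ρ = (1 − cos θ)/κ = (1 − 0.01091)/1.2094 = 0.81783
z = sin θ / κ = 0.99994/1.2094 = 0.82681
x = ρ cos φ = 0.81783 × cos(98.63°) = -0.12272
y = ρ sin φ = 0.81783 × sin(98.63°) = 0.80857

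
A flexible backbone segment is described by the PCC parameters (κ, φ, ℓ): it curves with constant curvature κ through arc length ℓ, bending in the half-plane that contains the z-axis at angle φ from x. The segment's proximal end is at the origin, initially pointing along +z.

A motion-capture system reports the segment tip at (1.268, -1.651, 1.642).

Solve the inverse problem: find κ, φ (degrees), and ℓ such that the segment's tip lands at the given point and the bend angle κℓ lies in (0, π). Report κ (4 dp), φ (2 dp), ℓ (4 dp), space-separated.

ρ = √(x²+y²) = √(1.268² + -1.651²) = 2.08174
φ = atan2(y, x) mod 360° = atan2(-1.651, 1.268) = 307.5250°
|p|² = ρ² + z² = 2.08174² + 1.642² = 7.02979
κ = 2ρ / |p|² = 2×2.08174 / 7.02979 = 0.59226
θ = 2·atan2(ρ, z) = 2·atan2(2.08174, 1.642) = 1.80589 rad
ℓ = θ/κ = 1.80589/0.59226 = 3.04914

0.5923 307.52 3.0491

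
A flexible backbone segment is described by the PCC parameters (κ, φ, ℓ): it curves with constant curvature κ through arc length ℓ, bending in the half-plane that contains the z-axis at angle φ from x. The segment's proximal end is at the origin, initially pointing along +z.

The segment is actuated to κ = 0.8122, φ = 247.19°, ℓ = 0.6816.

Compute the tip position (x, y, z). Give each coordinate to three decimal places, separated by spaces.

θ = κ·ℓ = 0.8122 × 0.6816 = 0.55360 rad
ρ = (1 − cos θ)/κ = (1 − 0.85064)/0.8122 = 0.18390
z = sin θ / κ = 0.52575/0.8122 = 0.64731
x = ρ cos φ = 0.18390 × cos(247.19°) = -0.07129
y = ρ sin φ = 0.18390 × sin(247.19°) = -0.16951

-0.071 -0.170 0.647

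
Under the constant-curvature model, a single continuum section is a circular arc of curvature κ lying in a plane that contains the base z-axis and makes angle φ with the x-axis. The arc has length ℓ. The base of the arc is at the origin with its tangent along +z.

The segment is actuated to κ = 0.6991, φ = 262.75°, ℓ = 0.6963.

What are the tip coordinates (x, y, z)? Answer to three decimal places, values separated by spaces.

-0.021 -0.165 0.669

θ = κ·ℓ = 0.6991 × 0.6963 = 0.48678 rad
ρ = (1 − cos θ)/κ = (1 − 0.88384)/0.6991 = 0.16615
z = sin θ / κ = 0.46779/0.6991 = 0.66912
x = ρ cos φ = 0.16615 × cos(262.75°) = -0.02097
y = ρ sin φ = 0.16615 × sin(262.75°) = -0.16483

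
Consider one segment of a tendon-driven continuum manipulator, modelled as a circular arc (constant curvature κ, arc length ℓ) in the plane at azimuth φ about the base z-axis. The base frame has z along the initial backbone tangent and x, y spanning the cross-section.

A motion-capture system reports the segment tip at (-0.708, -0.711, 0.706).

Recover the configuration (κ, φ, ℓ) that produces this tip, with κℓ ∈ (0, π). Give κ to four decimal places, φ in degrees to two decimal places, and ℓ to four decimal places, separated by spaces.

ρ = √(x²+y²) = √(-0.708² + -0.711²) = 1.00339
φ = atan2(y, x) mod 360° = atan2(-0.711, -0.708) = 225.1211°
|p|² = ρ² + z² = 1.00339² + 0.706² = 1.50522
κ = 2ρ / |p|² = 2×1.00339 / 1.50522 = 1.33321
θ = 2·atan2(ρ, z) = 2·atan2(1.00339, 0.706) = 1.91529 rad
ℓ = θ/κ = 1.91529/1.33321 = 1.43660

1.3332 225.12 1.4366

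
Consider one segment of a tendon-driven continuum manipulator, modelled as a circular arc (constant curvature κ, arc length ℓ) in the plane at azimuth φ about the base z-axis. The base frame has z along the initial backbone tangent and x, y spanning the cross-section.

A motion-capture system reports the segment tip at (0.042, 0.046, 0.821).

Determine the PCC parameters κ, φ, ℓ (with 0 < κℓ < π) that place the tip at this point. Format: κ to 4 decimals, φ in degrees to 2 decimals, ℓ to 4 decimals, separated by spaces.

0.1838 47.60 0.8241

ρ = √(x²+y²) = √(0.042² + 0.046²) = 0.06229
φ = atan2(y, x) mod 360° = atan2(0.046, 0.042) = 47.6026°
|p|² = ρ² + z² = 0.06229² + 0.821² = 0.67792
κ = 2ρ / |p|² = 2×0.06229 / 0.67792 = 0.18377
θ = 2·atan2(ρ, z) = 2·atan2(0.06229, 0.821) = 0.15145 rad
ℓ = θ/κ = 0.15145/0.18377 = 0.82415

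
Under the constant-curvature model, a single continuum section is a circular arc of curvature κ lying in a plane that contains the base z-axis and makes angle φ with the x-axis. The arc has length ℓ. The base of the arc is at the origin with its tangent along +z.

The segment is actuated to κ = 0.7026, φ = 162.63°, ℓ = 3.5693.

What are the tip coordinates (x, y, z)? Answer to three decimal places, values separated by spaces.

θ = κ·ℓ = 0.7026 × 3.5693 = 2.50779 rad
ρ = (1 − cos θ)/κ = (1 − -0.80578)/0.7026 = 2.57014
z = sin θ / κ = 0.59221/0.7026 = 0.84289
x = ρ cos φ = 2.57014 × cos(162.63°) = -2.45293
y = ρ sin φ = 2.57014 × sin(162.63°) = 0.76729

-2.453 0.767 0.843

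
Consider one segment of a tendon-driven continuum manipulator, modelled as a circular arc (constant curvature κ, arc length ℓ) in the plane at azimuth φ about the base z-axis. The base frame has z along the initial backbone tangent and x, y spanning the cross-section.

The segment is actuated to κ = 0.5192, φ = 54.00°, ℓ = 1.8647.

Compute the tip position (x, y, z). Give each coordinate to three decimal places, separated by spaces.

0.490 0.675 1.587

θ = κ·ℓ = 0.5192 × 1.8647 = 0.96815 rad
ρ = (1 − cos θ)/κ = (1 − 0.56682)/0.5192 = 0.83432
z = sin θ / κ = 0.82384/0.5192 = 1.58675
x = ρ cos φ = 0.83432 × cos(54.00°) = 0.49040
y = ρ sin φ = 0.83432 × sin(54.00°) = 0.67498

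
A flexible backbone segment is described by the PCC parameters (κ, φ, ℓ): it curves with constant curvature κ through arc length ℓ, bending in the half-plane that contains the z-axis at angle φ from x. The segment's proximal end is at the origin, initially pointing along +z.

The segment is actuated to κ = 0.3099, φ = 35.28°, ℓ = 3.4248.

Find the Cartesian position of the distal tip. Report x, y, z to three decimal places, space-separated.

θ = κ·ℓ = 0.3099 × 3.4248 = 1.06135 rad
ρ = (1 − cos θ)/κ = (1 − 0.48770)/0.3099 = 1.65312
z = sin θ / κ = 0.87301/0.3099 = 2.81708
x = ρ cos φ = 1.65312 × cos(35.28°) = 1.34951
y = ρ sin φ = 1.65312 × sin(35.28°) = 0.95480

1.350 0.955 2.817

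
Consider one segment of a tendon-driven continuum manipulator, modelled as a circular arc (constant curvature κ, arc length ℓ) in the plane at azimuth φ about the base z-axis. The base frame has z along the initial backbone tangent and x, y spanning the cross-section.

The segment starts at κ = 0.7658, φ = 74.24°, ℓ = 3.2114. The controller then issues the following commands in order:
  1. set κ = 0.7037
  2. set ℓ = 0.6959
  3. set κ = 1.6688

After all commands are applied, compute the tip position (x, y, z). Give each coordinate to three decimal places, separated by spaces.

0.098 0.347 0.550

initial: κ=0.7658, φ=74.24°, ℓ=3.2114
cmd 1: set κ=0.7037 → (κ,φ,ℓ)=(0.7037,74.24°,3.2114) → tip=(0.6314,2.2372,1.0968)
cmd 2: set ℓ=0.6959 → (κ,φ,ℓ)=(0.7037,74.24°,0.6959) → tip=(0.0454,0.1607,0.6684)
cmd 3: set κ=1.6688 → (κ,φ,ℓ)=(1.6688,74.24°,0.6959) → tip=(0.0980,0.3471,0.5497)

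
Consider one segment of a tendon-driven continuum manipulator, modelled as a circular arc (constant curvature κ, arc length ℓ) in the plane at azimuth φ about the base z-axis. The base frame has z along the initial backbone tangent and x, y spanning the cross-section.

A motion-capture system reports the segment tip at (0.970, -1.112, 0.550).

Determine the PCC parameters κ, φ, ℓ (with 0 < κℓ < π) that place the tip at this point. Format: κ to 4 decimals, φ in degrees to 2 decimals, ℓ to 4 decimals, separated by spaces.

ρ = √(x²+y²) = √(0.970² + -1.112²) = 1.47562
φ = atan2(y, x) mod 360° = atan2(-1.112, 0.970) = 311.0983°
|p|² = ρ² + z² = 1.47562² + 0.550² = 2.47994
κ = 2ρ / |p|² = 2×1.47562 / 2.47994 = 1.19004
θ = 2·atan2(ρ, z) = 2·atan2(1.47562, 0.550) = 2.42804 rad
ℓ = θ/κ = 2.42804/1.19004 = 2.04030

1.1900 311.10 2.0403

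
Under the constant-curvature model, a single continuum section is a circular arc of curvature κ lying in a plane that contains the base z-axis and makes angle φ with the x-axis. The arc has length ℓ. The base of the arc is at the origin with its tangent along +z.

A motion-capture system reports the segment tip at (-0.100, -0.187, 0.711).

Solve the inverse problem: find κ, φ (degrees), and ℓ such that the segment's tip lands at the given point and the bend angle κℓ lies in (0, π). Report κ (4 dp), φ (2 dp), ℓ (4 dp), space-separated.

0.7704 241.86 0.7524

ρ = √(x²+y²) = √(-0.100² + -0.187²) = 0.21206
φ = atan2(y, x) mod 360° = atan2(-0.187, -0.100) = 241.8639°
|p|² = ρ² + z² = 0.21206² + 0.711² = 0.55049
κ = 2ρ / |p|² = 2×0.21206 / 0.55049 = 0.77044
θ = 2·atan2(ρ, z) = 2·atan2(0.21206, 0.711) = 0.57971 rad
ℓ = θ/κ = 0.57971/0.77044 = 0.75244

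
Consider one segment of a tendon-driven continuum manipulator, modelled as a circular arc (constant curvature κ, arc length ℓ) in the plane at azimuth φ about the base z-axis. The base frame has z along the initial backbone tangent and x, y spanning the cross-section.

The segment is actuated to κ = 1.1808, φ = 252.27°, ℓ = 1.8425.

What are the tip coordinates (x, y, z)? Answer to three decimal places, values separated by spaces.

-0.405 -1.265 0.697

θ = κ·ℓ = 1.1808 × 1.8425 = 2.17562 rad
ρ = (1 − cos θ)/κ = (1 − -0.56862)/1.1808 = 1.32844
z = sin θ / κ = 0.82260/1.1808 = 0.69665
x = ρ cos φ = 1.32844 × cos(252.27°) = -0.40455
y = ρ sin φ = 1.32844 × sin(252.27°) = -1.26534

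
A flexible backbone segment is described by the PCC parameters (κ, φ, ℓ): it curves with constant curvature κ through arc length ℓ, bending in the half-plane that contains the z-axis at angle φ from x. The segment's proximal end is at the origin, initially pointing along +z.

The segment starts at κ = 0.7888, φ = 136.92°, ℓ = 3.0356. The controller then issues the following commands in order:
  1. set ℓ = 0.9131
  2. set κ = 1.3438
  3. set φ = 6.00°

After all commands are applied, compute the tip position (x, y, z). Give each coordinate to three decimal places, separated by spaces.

0.491 0.052 0.701

initial: κ=0.7888, φ=136.92°, ℓ=3.0356
cmd 1: set ℓ=0.9131 → (κ,φ,ℓ)=(0.7888,136.92°,0.9131) → tip=(-0.2300,0.2151,0.8362)
cmd 2: set κ=1.3438 → (κ,φ,ℓ)=(1.3438,136.92°,0.9131) → tip=(-0.3603,0.3370,0.7006)
cmd 3: set φ=6.00° → (κ,φ,ℓ)=(1.3438,6.00°,0.9131) → tip=(0.4906,0.0516,0.7006)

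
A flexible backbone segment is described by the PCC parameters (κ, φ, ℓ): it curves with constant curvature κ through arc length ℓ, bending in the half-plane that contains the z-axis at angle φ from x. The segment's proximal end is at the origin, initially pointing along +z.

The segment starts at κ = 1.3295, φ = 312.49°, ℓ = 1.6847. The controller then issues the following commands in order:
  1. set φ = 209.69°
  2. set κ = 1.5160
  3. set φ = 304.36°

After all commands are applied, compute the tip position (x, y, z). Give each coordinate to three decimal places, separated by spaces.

initial: κ=1.3295, φ=312.49°, ℓ=1.6847
cmd 1: set φ=209.69° → (κ,φ,ℓ)=(1.3295,209.69°,1.6847) → tip=(-1.0587,-0.6036,0.5900)
cmd 2: set κ=1.5160 → (κ,φ,ℓ)=(1.5160,209.69°,1.6847) → tip=(-1.0500,-0.5986,0.3657)
cmd 3: set φ=304.36° → (κ,φ,ℓ)=(1.5160,304.36°,1.6847) → tip=(0.6821,-0.9977,0.3657)

0.682 -0.998 0.366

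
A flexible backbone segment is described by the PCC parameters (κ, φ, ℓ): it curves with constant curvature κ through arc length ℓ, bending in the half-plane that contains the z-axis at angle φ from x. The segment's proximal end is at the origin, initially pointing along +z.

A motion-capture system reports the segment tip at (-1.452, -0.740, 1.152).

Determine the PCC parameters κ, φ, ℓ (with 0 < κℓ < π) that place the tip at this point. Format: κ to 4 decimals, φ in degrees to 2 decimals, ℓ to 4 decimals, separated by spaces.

0.8183 207.01 2.3352

ρ = √(x²+y²) = √(-1.452² + -0.740²) = 1.62969
φ = atan2(y, x) mod 360° = atan2(-0.740, -1.452) = 207.0053°
|p|² = ρ² + z² = 1.62969² + 1.152² = 3.98301
κ = 2ρ / |p|² = 2×1.62969 / 3.98301 = 0.81832
θ = 2·atan2(ρ, z) = 2·atan2(1.62969, 1.152) = 1.91093 rad
ℓ = θ/κ = 1.91093/0.81832 = 2.33518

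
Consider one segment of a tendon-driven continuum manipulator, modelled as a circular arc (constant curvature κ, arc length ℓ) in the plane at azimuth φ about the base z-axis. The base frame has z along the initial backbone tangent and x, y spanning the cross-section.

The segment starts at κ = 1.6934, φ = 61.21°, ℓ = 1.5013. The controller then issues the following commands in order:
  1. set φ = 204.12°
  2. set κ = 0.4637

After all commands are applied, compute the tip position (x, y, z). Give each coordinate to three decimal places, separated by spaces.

initial: κ=1.6934, φ=61.21°, ℓ=1.5013
cmd 1: set φ=204.12° → (κ,φ,ℓ)=(1.6934,204.12°,1.5013) → tip=(-0.9840,-0.4406,0.3331)
cmd 2: set κ=0.4637 → (κ,φ,ℓ)=(0.4637,204.12°,1.5013) → tip=(-0.4580,-0.2051,1.3829)

-0.458 -0.205 1.383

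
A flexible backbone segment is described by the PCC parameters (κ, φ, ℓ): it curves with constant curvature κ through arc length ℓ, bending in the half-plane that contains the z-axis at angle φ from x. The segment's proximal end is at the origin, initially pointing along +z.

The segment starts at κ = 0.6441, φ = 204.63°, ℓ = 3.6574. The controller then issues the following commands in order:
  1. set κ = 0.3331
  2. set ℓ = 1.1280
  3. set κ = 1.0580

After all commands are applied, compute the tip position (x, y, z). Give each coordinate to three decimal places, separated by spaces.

initial: κ=0.6441, φ=204.63°, ℓ=3.6574
cmd 1: set κ=0.3331 → (κ,φ,ℓ)=(0.3331,204.63°,3.6574) → tip=(-1.7868,-0.8192,2.8175)
cmd 2: set ℓ=1.1280 → (κ,φ,ℓ)=(0.3331,204.63°,1.1280) → tip=(-0.1904,-0.0873,1.1016)
cmd 3: set κ=1.0580 → (κ,φ,ℓ)=(1.0580,204.63°,1.1280) → tip=(-0.5426,-0.2488,0.8787)

-0.543 -0.249 0.879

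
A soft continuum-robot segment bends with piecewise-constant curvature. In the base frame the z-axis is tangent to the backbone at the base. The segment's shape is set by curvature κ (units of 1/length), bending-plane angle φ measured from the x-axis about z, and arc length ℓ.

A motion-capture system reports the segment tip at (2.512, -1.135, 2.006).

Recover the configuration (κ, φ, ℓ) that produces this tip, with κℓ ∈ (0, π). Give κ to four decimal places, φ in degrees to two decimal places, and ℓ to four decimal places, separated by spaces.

ρ = √(x²+y²) = √(2.512² + -1.135²) = 2.75651
φ = atan2(y, x) mod 360° = atan2(-1.135, 2.512) = 335.6851°
|p|² = ρ² + z² = 2.75651² + 2.006² = 11.62241
κ = 2ρ / |p|² = 2×2.75651 / 11.62241 = 0.47434
θ = 2·atan2(ρ, z) = 2·atan2(2.75651, 2.006) = 1.88340 rad
ℓ = θ/κ = 1.88340/0.47434 = 3.97053

0.4743 335.69 3.9705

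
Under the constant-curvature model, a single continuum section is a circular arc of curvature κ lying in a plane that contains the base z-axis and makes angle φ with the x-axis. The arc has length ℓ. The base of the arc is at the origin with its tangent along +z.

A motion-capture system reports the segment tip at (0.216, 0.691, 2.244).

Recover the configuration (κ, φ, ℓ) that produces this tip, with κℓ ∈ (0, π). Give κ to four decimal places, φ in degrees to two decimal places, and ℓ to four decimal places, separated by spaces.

ρ = √(x²+y²) = √(0.216² + 0.691²) = 0.72397
φ = atan2(y, x) mod 360° = atan2(0.691, 0.216) = 72.6413°
|p|² = ρ² + z² = 0.72397² + 2.244² = 5.55967
κ = 2ρ / |p|² = 2×0.72397 / 5.55967 = 0.26044
θ = 2·atan2(ρ, z) = 2·atan2(0.72397, 2.244) = 0.62417 rad
ℓ = θ/κ = 0.62417/0.26044 = 2.39661

0.2604 72.64 2.3966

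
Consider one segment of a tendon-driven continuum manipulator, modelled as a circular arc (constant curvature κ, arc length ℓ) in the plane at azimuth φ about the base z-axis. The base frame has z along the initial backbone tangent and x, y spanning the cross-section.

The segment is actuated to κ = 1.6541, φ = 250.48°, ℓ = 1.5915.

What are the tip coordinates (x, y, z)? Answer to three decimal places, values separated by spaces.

θ = κ·ℓ = 1.6541 × 1.5915 = 2.63250 rad
ρ = (1 − cos θ)/κ = (1 − -0.87319)/1.6541 = 1.13245
z = sin θ / κ = 0.48739/1.6541 = 0.29465
x = ρ cos φ = 1.13245 × cos(250.48°) = -0.37839
y = ρ sin φ = 1.13245 × sin(250.48°) = -1.06736

-0.378 -1.067 0.295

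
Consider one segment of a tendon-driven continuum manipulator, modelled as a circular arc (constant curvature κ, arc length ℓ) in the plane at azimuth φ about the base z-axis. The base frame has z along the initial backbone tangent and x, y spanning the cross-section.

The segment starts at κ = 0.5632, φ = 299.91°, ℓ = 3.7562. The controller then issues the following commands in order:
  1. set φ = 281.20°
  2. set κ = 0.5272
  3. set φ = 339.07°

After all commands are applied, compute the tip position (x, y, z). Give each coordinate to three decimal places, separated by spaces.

2.477 -0.947 1.740

initial: κ=0.5632, φ=299.91°, ℓ=3.7562
cmd 1: set φ=281.20° → (κ,φ,ℓ)=(0.5632,281.20°,3.7562) → tip=(0.5236,-2.6443,1.5186)
cmd 2: set κ=0.5272 → (κ,φ,ℓ)=(0.5272,281.20°,3.7562) → tip=(0.5151,-2.6015,1.7400)
cmd 3: set φ=339.07° → (κ,φ,ℓ)=(0.5272,339.07°,3.7562) → tip=(2.4770,-0.9474,1.7400)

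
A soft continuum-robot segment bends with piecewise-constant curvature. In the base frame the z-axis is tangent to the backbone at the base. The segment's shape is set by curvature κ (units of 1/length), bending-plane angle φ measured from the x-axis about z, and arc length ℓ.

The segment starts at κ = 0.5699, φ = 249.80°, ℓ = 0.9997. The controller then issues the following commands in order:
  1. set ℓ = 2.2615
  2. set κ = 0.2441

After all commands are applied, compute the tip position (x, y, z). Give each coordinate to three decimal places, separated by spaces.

initial: κ=0.5699, φ=249.80°, ℓ=0.9997
cmd 1: set ℓ=2.2615 → (κ,φ,ℓ)=(0.5699,249.80°,2.2615) → tip=(-0.4373,-1.1886,1.6854)
cmd 2: set κ=0.2441 → (κ,φ,ℓ)=(0.2441,249.80°,2.2615) → tip=(-0.2101,-0.5711,2.1484)

-0.210 -0.571 2.148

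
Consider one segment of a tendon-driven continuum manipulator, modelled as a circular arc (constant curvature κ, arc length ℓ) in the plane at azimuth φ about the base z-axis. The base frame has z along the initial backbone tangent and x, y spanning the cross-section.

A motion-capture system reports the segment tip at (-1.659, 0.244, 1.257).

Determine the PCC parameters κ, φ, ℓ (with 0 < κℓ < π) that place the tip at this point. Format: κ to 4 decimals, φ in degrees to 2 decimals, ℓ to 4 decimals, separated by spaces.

ρ = √(x²+y²) = √(-1.659² + 0.244²) = 1.67685
φ = atan2(y, x) mod 360° = atan2(0.244, -1.659) = 171.6331°
|p|² = ρ² + z² = 1.67685² + 1.257² = 4.39187
κ = 2ρ / |p|² = 2×1.67685 / 4.39187 = 0.76361
θ = 2·atan2(ρ, z) = 2·atan2(1.67685, 1.257) = 1.85508 rad
ℓ = θ/κ = 1.85508/0.76361 = 2.42933

0.7636 171.63 2.4293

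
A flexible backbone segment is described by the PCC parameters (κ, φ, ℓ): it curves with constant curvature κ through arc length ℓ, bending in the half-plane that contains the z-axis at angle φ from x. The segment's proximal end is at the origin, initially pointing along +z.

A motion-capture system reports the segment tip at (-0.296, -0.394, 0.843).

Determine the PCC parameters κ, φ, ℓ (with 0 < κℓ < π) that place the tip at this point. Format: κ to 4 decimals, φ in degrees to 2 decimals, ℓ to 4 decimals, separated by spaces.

1.0337 233.08 1.0235

ρ = √(x²+y²) = √(-0.296² + -0.394²) = 0.49280
φ = atan2(y, x) mod 360° = atan2(-0.394, -0.296) = 233.0836°
|p|² = ρ² + z² = 0.49280² + 0.843² = 0.95350
κ = 2ρ / |p|² = 2×0.49280 / 0.95350 = 1.03366
θ = 2·atan2(ρ, z) = 2·atan2(0.49280, 0.843) = 1.05801 rad
ℓ = θ/κ = 1.05801/1.03366 = 1.02355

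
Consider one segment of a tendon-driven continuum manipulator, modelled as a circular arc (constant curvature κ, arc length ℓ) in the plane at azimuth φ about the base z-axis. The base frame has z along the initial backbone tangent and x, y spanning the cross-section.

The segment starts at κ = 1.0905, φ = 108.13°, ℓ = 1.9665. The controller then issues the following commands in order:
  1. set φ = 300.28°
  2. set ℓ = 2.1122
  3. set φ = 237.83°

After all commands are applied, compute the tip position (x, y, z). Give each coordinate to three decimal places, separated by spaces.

-0.815 -1.295 0.682

initial: κ=1.0905, φ=108.13°, ℓ=1.9665
cmd 1: set φ=300.28° → (κ,φ,ℓ)=(1.0905,300.28°,1.9665) → tip=(0.7133,-1.2217,0.7702)
cmd 2: set ℓ=2.1122 → (κ,φ,ℓ)=(1.0905,300.28°,2.1122) → tip=(0.7716,-1.3215,0.6818)
cmd 3: set φ=237.83° → (κ,φ,ℓ)=(1.0905,237.83°,2.1122) → tip=(-0.8148,-1.2953,0.6818)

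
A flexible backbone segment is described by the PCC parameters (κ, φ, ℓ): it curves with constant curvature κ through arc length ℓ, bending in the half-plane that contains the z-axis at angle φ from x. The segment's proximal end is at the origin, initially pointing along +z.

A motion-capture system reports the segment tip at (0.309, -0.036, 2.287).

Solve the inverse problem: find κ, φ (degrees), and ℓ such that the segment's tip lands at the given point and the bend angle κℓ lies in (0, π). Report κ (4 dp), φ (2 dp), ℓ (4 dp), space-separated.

0.1168 353.35 2.3151

ρ = √(x²+y²) = √(0.309² + -0.036²) = 0.31109
φ = atan2(y, x) mod 360° = atan2(-0.036, 0.309) = 353.3547°
|p|² = ρ² + z² = 0.31109² + 2.287² = 5.32715
κ = 2ρ / |p|² = 2×0.31109 / 5.32715 = 0.11679
θ = 2·atan2(ρ, z) = 2·atan2(0.31109, 2.287) = 0.27039 rad
ℓ = θ/κ = 0.27039/0.11679 = 2.31511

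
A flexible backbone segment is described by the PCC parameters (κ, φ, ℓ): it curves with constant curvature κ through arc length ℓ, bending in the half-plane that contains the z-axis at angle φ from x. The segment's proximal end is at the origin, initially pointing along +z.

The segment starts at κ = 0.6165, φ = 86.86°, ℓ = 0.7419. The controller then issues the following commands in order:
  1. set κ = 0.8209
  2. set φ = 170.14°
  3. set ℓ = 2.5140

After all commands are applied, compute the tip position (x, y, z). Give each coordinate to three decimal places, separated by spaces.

-1.768 0.307 1.073

initial: κ=0.6165, φ=86.86°, ℓ=0.7419
cmd 1: set κ=0.8209 → (κ,φ,ℓ)=(0.8209,86.86°,0.7419) → tip=(0.0120,0.2187,0.6969)
cmd 2: set φ=170.14° → (κ,φ,ℓ)=(0.8209,170.14°,0.7419) → tip=(-0.2158,0.0375,0.6969)
cmd 3: set ℓ=2.5140 → (κ,φ,ℓ)=(0.8209,170.14°,2.5140) → tip=(-1.7681,0.3073,1.0731)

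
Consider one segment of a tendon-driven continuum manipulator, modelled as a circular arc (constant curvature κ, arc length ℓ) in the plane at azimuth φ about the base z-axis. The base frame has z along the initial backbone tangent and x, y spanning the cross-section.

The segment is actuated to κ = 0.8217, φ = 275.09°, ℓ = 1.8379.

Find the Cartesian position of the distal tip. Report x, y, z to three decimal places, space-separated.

θ = κ·ℓ = 0.8217 × 1.8379 = 1.51020 rad
ρ = (1 − cos θ)/κ = (1 − 0.06056)/0.8217 = 1.14329
z = sin θ / κ = 0.99816/0.8217 = 1.21476
x = ρ cos φ = 1.14329 × cos(275.09°) = 0.10143
y = ρ sin φ = 1.14329 × sin(275.09°) = -1.13878

0.101 -1.139 1.215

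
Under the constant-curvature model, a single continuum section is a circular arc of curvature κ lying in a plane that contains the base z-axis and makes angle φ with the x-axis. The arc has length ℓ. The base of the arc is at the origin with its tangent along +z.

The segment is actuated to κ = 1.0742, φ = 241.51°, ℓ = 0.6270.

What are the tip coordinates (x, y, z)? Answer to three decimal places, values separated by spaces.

θ = κ·ℓ = 1.0742 × 0.6270 = 0.67352 rad
ρ = (1 − cos θ)/κ = (1 − 0.78163)/1.0742 = 0.20329
z = sin θ / κ = 0.62374/1.0742 = 0.58066
x = ρ cos φ = 0.20329 × cos(241.51°) = -0.09697
y = ρ sin φ = 0.20329 × sin(241.51°) = -0.17867

-0.097 -0.179 0.581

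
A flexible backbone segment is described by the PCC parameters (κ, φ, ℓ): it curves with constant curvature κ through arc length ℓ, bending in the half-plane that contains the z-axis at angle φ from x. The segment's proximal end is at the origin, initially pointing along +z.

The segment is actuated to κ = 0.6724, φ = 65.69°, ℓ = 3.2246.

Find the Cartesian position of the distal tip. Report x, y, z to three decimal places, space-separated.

θ = κ·ℓ = 0.6724 × 3.2246 = 2.16822 rad
ρ = (1 − cos θ)/κ = (1 − -0.56252)/0.6724 = 2.32379
z = sin θ / κ = 0.82679/0.6724 = 1.22961
x = ρ cos φ = 2.32379 × cos(65.69°) = 0.95664
y = ρ sin φ = 2.32379 × sin(65.69°) = 2.11774

0.957 2.118 1.230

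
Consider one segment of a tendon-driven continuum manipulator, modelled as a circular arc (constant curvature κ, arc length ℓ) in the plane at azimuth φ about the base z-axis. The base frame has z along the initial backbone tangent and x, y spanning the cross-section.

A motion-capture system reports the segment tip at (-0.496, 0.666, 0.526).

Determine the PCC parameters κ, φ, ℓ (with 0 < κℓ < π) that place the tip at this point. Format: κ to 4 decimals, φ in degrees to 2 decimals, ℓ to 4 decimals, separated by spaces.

1.7188 126.68 1.1708

ρ = √(x²+y²) = √(-0.496² + 0.666²) = 0.83040
φ = atan2(y, x) mod 360° = atan2(0.666, -0.496) = 126.6767°
|p|² = ρ² + z² = 0.83040² + 0.526² = 0.96625
κ = 2ρ / |p|² = 2×0.83040 / 0.96625 = 1.71882
θ = 2·atan2(ρ, z) = 2·atan2(0.83040, 0.526) = 2.01232 rad
ℓ = θ/κ = 2.01232/1.71882 = 1.17076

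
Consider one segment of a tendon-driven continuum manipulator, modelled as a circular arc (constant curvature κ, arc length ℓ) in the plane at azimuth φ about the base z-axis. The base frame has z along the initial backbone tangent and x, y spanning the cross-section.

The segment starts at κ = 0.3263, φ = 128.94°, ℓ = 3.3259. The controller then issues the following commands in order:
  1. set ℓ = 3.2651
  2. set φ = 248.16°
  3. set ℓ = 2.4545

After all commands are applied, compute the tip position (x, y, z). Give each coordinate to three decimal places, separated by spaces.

initial: κ=0.3263, φ=128.94°, ℓ=3.3259
cmd 1: set ℓ=3.2651 → (κ,φ,ℓ)=(0.3263,128.94°,3.2651) → tip=(-0.9936,1.2296,2.6815)
cmd 2: set φ=248.16° → (κ,φ,ℓ)=(0.3263,248.16°,3.2651) → tip=(-0.5881,-1.4674,2.6815)
cmd 3: set ℓ=2.4545 → (κ,φ,ℓ)=(0.3263,248.16°,2.4545) → tip=(-0.3465,-0.8646,2.2004)

-0.347 -0.865 2.200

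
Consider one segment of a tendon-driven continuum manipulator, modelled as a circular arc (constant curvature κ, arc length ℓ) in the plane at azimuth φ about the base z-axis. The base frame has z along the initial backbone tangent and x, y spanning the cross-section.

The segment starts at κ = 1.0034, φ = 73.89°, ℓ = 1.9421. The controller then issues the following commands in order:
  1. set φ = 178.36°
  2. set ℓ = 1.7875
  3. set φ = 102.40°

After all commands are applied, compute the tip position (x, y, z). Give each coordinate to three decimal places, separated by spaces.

-0.261 1.188 0.972

initial: κ=1.0034, φ=73.89°, ℓ=1.9421
cmd 1: set φ=178.36° → (κ,φ,ℓ)=(1.0034,178.36°,1.9421) → tip=(-1.3638,0.0390,0.9263)
cmd 2: set ℓ=1.7875 → (κ,φ,ℓ)=(1.0034,178.36°,1.7875) → tip=(-1.2163,0.0348,0.9720)
cmd 3: set φ=102.40° → (κ,φ,ℓ)=(1.0034,102.40°,1.7875) → tip=(-0.2613,1.1884,0.9720)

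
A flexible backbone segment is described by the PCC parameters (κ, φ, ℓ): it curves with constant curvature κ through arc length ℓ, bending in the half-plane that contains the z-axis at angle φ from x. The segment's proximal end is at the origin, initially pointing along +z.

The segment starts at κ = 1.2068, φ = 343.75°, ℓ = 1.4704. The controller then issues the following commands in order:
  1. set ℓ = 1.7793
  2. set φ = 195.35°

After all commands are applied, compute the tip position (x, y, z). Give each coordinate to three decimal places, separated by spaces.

initial: κ=1.2068, φ=343.75°, ℓ=1.4704
cmd 1: set ℓ=1.7793 → (κ,φ,ℓ)=(1.2068,343.75°,1.7793) → tip=(1.2291,-0.3583,0.6947)
cmd 2: set φ=195.35° → (κ,φ,ℓ)=(1.2068,195.35°,1.7793) → tip=(-1.2346,-0.3389,0.6947)

-1.235 -0.339 0.695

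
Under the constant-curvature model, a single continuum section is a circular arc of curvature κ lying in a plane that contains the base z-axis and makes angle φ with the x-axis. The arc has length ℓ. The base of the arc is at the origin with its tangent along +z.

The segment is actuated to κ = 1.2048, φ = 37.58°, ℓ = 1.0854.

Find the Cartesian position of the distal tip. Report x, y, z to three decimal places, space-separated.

θ = κ·ℓ = 1.2048 × 1.0854 = 1.30769 rad
ρ = (1 − cos θ)/κ = (1 − 0.26008)/1.2048 = 0.61414
z = sin θ / κ = 0.96559/1.2048 = 0.80145
x = ρ cos φ = 0.61414 × cos(37.58°) = 0.48671
y = ρ sin φ = 0.61414 × sin(37.58°) = 0.37455

0.487 0.375 0.801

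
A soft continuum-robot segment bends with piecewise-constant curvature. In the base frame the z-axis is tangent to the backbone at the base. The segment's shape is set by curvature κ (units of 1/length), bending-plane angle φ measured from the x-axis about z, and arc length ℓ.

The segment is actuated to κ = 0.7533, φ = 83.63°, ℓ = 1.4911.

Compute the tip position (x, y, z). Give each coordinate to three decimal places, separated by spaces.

θ = κ·ℓ = 0.7533 × 1.4911 = 1.12325 rad
ρ = (1 − cos θ)/κ = (1 − 0.43276)/0.7533 = 0.75301
z = sin θ / κ = 0.90151/0.7533 = 1.19675
x = ρ cos φ = 0.75301 × cos(83.63°) = 0.08355
y = ρ sin φ = 0.75301 × sin(83.63°) = 0.74836

0.084 0.748 1.197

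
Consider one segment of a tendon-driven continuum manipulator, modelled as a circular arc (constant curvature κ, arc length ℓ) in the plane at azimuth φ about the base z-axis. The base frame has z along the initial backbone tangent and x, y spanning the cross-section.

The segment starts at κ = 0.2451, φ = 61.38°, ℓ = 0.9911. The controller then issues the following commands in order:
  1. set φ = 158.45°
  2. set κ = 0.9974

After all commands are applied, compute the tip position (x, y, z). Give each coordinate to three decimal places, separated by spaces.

-0.420 0.166 0.837

initial: κ=0.2451, φ=61.38°, ℓ=0.9911
cmd 1: set φ=158.45° → (κ,φ,ℓ)=(0.2451,158.45°,0.9911) → tip=(-0.1114,0.0440,0.9814)
cmd 2: set κ=0.9974 → (κ,φ,ℓ)=(0.9974,158.45°,0.9911) → tip=(-0.4197,0.1657,0.8374)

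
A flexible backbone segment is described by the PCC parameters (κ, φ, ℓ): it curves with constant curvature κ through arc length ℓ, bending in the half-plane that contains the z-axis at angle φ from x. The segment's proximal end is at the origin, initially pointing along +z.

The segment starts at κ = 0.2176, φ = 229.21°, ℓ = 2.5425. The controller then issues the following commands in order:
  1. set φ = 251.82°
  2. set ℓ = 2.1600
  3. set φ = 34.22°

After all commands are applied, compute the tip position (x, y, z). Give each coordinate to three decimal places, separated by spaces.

0.412 0.280 2.081

initial: κ=0.2176, φ=229.21°, ℓ=2.5425
cmd 1: set φ=251.82° → (κ,φ,ℓ)=(0.2176,251.82°,2.5425) → tip=(-0.2139,-0.6513,2.4148)
cmd 2: set ℓ=2.1600 → (κ,φ,ℓ)=(0.2176,251.82°,2.1600) → tip=(-0.1555,-0.4735,2.0813)
cmd 3: set φ=34.22° → (κ,φ,ℓ)=(0.2176,34.22°,2.1600) → tip=(0.4121,0.2803,2.0813)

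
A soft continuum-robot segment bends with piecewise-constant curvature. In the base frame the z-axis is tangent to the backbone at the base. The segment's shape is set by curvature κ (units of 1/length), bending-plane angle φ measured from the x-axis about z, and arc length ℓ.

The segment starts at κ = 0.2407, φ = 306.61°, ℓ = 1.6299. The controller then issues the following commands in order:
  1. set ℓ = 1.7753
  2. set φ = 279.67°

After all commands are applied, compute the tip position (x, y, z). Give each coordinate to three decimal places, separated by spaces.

initial: κ=0.2407, φ=306.61°, ℓ=1.6299
cmd 1: set ℓ=1.7753 → (κ,φ,ℓ)=(0.2407,306.61°,1.7753) → tip=(0.2228,-0.2999,1.7218)
cmd 2: set φ=279.67° → (κ,φ,ℓ)=(0.2407,279.67°,1.7753) → tip=(0.0627,-0.3683,1.7218)

0.063 -0.368 1.722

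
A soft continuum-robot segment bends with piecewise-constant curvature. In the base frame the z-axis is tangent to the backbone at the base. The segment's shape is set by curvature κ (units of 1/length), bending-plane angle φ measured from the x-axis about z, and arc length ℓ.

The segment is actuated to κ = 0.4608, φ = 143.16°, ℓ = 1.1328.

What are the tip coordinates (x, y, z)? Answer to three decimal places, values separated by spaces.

θ = κ·ℓ = 0.4608 × 1.1328 = 0.52199 rad
ρ = (1 − cos θ)/κ = (1 − 0.86683)/0.4608 = 0.28900
z = sin θ / κ = 0.49861/0.4608 = 1.08205
x = ρ cos φ = 0.28900 × cos(143.16°) = -0.23129
y = ρ sin φ = 0.28900 × sin(143.16°) = 0.17328

-0.231 0.173 1.082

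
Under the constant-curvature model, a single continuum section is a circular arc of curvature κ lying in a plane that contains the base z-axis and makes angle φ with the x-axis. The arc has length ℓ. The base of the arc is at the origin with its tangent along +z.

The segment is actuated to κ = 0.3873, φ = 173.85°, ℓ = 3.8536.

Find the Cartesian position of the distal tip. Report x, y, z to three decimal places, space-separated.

-2.366 0.255 2.574

θ = κ·ℓ = 0.3873 × 3.8536 = 1.49250 rad
ρ = (1 − cos θ)/κ = (1 − 0.07822)/0.3873 = 2.38002
z = sin θ / κ = 0.99694/0.3873 = 2.57407
x = ρ cos φ = 2.38002 × cos(173.85°) = -2.36633
y = ρ sin φ = 2.38002 × sin(173.85°) = 0.25498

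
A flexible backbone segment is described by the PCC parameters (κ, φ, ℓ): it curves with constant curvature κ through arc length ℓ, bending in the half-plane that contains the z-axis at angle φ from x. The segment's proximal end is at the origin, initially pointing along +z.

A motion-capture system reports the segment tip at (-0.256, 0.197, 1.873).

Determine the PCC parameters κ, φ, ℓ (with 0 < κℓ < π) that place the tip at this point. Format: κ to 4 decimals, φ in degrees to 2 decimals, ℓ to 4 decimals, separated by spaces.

0.1788 142.42 1.9099

ρ = √(x²+y²) = √(-0.256² + 0.197²) = 0.32302
φ = atan2(y, x) mod 360° = atan2(0.197, -0.256) = 142.4206°
|p|² = ρ² + z² = 0.32302² + 1.873² = 3.61247
κ = 2ρ / |p|² = 2×0.32302 / 3.61247 = 0.17884
θ = 2·atan2(ρ, z) = 2·atan2(0.32302, 1.873) = 0.34157 rad
ℓ = θ/κ = 0.34157/0.17884 = 1.90992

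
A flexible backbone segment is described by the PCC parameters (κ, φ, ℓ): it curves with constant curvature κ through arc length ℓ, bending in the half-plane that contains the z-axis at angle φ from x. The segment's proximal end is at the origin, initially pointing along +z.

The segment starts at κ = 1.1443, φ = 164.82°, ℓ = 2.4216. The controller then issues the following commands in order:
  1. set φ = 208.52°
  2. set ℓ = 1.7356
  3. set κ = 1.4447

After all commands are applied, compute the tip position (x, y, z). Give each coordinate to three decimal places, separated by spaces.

initial: κ=1.1443, φ=164.82°, ℓ=2.4216
cmd 1: set φ=208.52° → (κ,φ,ℓ)=(1.1443,208.52°,2.4216) → tip=(-1.4836,-0.8062,0.3165)
cmd 2: set ℓ=1.7356 → (κ,φ,ℓ)=(1.1443,208.52°,1.7356) → tip=(-1.0776,-0.5856,0.7996)
cmd 3: set κ=1.4447 → (κ,φ,ℓ)=(1.4447,208.52°,1.7356) → tip=(-1.0981,-0.5967,0.4101)

-1.098 -0.597 0.410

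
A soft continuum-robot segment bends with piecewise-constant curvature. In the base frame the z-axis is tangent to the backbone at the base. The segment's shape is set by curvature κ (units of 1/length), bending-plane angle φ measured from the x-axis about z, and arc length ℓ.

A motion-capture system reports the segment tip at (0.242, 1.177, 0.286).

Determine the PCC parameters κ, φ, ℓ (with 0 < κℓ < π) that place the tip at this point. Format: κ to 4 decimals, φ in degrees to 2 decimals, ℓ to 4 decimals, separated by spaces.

ρ = √(x²+y²) = √(0.242² + 1.177²) = 1.20162
φ = atan2(y, x) mod 360° = atan2(1.177, 0.242) = 78.3815°
|p|² = ρ² + z² = 1.20162² + 0.286² = 1.52569
κ = 2ρ / |p|² = 2×1.20162 / 1.52569 = 1.57518
θ = 2·atan2(ρ, z) = 2·atan2(1.20162, 0.286) = 2.67426 rad
ℓ = θ/κ = 2.67426/1.57518 = 1.69775

1.5752 78.38 1.6977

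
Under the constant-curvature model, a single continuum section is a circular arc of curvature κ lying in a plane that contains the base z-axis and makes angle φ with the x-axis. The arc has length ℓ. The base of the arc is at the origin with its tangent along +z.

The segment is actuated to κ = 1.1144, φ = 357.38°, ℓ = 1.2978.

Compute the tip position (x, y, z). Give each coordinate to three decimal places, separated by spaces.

θ = κ·ℓ = 1.1144 × 1.2978 = 1.44627 rad
ρ = (1 − cos θ)/κ = (1 − 0.12421)/1.1144 = 0.78589
z = sin θ / κ = 0.99226/1.1144 = 0.89040
x = ρ cos φ = 0.78589 × cos(357.38°) = 0.78507
y = ρ sin φ = 0.78589 × sin(357.38°) = -0.03592

0.785 -0.036 0.890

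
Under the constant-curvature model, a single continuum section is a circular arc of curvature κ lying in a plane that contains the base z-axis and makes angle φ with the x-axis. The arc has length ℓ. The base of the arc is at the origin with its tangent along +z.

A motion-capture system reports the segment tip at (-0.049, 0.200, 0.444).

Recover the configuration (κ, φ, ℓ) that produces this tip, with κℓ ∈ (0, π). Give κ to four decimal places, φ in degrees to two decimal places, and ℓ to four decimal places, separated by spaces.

1.7193 103.77 0.5052

ρ = √(x²+y²) = √(-0.049² + 0.200²) = 0.20592
φ = atan2(y, x) mod 360° = atan2(0.200, -0.049) = 103.7663°
|p|² = ρ² + z² = 0.20592² + 0.444² = 0.23954
κ = 2ρ / |p|² = 2×0.20592 / 0.23954 = 1.71928
θ = 2·atan2(ρ, z) = 2·atan2(0.20592, 0.444) = 0.86850 rad
ℓ = θ/κ = 0.86850/1.71928 = 0.50515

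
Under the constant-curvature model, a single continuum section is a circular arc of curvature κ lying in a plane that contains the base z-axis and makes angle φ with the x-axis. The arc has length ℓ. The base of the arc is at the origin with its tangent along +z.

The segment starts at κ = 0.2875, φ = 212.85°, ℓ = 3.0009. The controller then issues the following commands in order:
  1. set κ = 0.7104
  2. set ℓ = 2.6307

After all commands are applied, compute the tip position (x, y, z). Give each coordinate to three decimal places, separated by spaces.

initial: κ=0.2875, φ=212.85°, ℓ=3.0009
cmd 1: set κ=0.7104 → (κ,φ,ℓ)=(0.7104,212.85°,3.0009) → tip=(-1.8118,-1.1698,1.1919)
cmd 2: set ℓ=2.6307 → (κ,φ,ℓ)=(0.7104,212.85°,2.6307) → tip=(-1.5298,-0.9878,1.3456)

-1.530 -0.988 1.346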